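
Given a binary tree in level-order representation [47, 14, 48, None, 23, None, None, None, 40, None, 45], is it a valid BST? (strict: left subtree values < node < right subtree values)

Level-order array: [47, 14, 48, None, 23, None, None, None, 40, None, 45]
Validate using subtree bounds (lo, hi): at each node, require lo < value < hi,
then recurse left with hi=value and right with lo=value.
Preorder trace (stopping at first violation):
  at node 47 with bounds (-inf, +inf): OK
  at node 14 with bounds (-inf, 47): OK
  at node 23 with bounds (14, 47): OK
  at node 40 with bounds (23, 47): OK
  at node 45 with bounds (40, 47): OK
  at node 48 with bounds (47, +inf): OK
No violation found at any node.
Result: Valid BST


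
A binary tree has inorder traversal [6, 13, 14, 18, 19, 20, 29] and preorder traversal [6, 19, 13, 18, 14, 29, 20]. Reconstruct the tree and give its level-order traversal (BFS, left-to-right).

Inorder:  [6, 13, 14, 18, 19, 20, 29]
Preorder: [6, 19, 13, 18, 14, 29, 20]
Algorithm: preorder visits root first, so consume preorder in order;
for each root, split the current inorder slice at that value into
left-subtree inorder and right-subtree inorder, then recurse.
Recursive splits:
  root=6; inorder splits into left=[], right=[13, 14, 18, 19, 20, 29]
  root=19; inorder splits into left=[13, 14, 18], right=[20, 29]
  root=13; inorder splits into left=[], right=[14, 18]
  root=18; inorder splits into left=[14], right=[]
  root=14; inorder splits into left=[], right=[]
  root=29; inorder splits into left=[20], right=[]
  root=20; inorder splits into left=[], right=[]
Reconstructed level-order: [6, 19, 13, 29, 18, 20, 14]


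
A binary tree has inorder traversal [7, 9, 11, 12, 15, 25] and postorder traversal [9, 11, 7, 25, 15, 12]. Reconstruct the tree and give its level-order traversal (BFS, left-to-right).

Inorder:   [7, 9, 11, 12, 15, 25]
Postorder: [9, 11, 7, 25, 15, 12]
Algorithm: postorder visits root last, so walk postorder right-to-left;
each value is the root of the current inorder slice — split it at that
value, recurse on the right subtree first, then the left.
Recursive splits:
  root=12; inorder splits into left=[7, 9, 11], right=[15, 25]
  root=15; inorder splits into left=[], right=[25]
  root=25; inorder splits into left=[], right=[]
  root=7; inorder splits into left=[], right=[9, 11]
  root=11; inorder splits into left=[9], right=[]
  root=9; inorder splits into left=[], right=[]
Reconstructed level-order: [12, 7, 15, 11, 25, 9]


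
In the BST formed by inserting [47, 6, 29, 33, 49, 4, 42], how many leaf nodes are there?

Tree built from: [47, 6, 29, 33, 49, 4, 42]
Tree (level-order array): [47, 6, 49, 4, 29, None, None, None, None, None, 33, None, 42]
Rule: A leaf has 0 children.
Per-node child counts:
  node 47: 2 child(ren)
  node 6: 2 child(ren)
  node 4: 0 child(ren)
  node 29: 1 child(ren)
  node 33: 1 child(ren)
  node 42: 0 child(ren)
  node 49: 0 child(ren)
Matching nodes: [4, 42, 49]
Count of leaf nodes: 3


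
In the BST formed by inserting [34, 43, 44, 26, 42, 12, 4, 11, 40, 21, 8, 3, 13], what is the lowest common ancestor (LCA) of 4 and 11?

Tree insertion order: [34, 43, 44, 26, 42, 12, 4, 11, 40, 21, 8, 3, 13]
Tree (level-order array): [34, 26, 43, 12, None, 42, 44, 4, 21, 40, None, None, None, 3, 11, 13, None, None, None, None, None, 8]
In a BST, the LCA of p=4, q=11 is the first node v on the
root-to-leaf path with p <= v <= q (go left if both < v, right if both > v).
Walk from root:
  at 34: both 4 and 11 < 34, go left
  at 26: both 4 and 11 < 26, go left
  at 12: both 4 and 11 < 12, go left
  at 4: 4 <= 4 <= 11, this is the LCA
LCA = 4


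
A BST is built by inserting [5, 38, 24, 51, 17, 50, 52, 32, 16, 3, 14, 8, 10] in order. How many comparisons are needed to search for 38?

Search path for 38: 5 -> 38
Found: True
Comparisons: 2


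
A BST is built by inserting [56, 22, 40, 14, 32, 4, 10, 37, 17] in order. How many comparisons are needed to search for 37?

Search path for 37: 56 -> 22 -> 40 -> 32 -> 37
Found: True
Comparisons: 5


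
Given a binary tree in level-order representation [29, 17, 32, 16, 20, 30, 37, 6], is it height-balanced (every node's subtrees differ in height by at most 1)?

Tree (level-order array): [29, 17, 32, 16, 20, 30, 37, 6]
Definition: a tree is height-balanced if, at every node, |h(left) - h(right)| <= 1 (empty subtree has height -1).
Bottom-up per-node check:
  node 6: h_left=-1, h_right=-1, diff=0 [OK], height=0
  node 16: h_left=0, h_right=-1, diff=1 [OK], height=1
  node 20: h_left=-1, h_right=-1, diff=0 [OK], height=0
  node 17: h_left=1, h_right=0, diff=1 [OK], height=2
  node 30: h_left=-1, h_right=-1, diff=0 [OK], height=0
  node 37: h_left=-1, h_right=-1, diff=0 [OK], height=0
  node 32: h_left=0, h_right=0, diff=0 [OK], height=1
  node 29: h_left=2, h_right=1, diff=1 [OK], height=3
All nodes satisfy the balance condition.
Result: Balanced


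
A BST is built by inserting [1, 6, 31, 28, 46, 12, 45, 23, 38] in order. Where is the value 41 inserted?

Starting tree (level order): [1, None, 6, None, 31, 28, 46, 12, None, 45, None, None, 23, 38]
Insertion path: 1 -> 6 -> 31 -> 46 -> 45 -> 38
Result: insert 41 as right child of 38
Final tree (level order): [1, None, 6, None, 31, 28, 46, 12, None, 45, None, None, 23, 38, None, None, None, None, 41]


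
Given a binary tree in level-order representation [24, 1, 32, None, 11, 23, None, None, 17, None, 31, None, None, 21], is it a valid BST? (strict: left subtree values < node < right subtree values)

Level-order array: [24, 1, 32, None, 11, 23, None, None, 17, None, 31, None, None, 21]
Validate using subtree bounds (lo, hi): at each node, require lo < value < hi,
then recurse left with hi=value and right with lo=value.
Preorder trace (stopping at first violation):
  at node 24 with bounds (-inf, +inf): OK
  at node 1 with bounds (-inf, 24): OK
  at node 11 with bounds (1, 24): OK
  at node 17 with bounds (11, 24): OK
  at node 32 with bounds (24, +inf): OK
  at node 23 with bounds (24, 32): VIOLATION
Node 23 violates its bound: not (24 < 23 < 32).
Result: Not a valid BST


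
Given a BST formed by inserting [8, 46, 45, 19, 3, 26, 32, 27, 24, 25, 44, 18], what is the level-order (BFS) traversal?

Tree insertion order: [8, 46, 45, 19, 3, 26, 32, 27, 24, 25, 44, 18]
Tree (level-order array): [8, 3, 46, None, None, 45, None, 19, None, 18, 26, None, None, 24, 32, None, 25, 27, 44]
BFS from the root, enqueuing left then right child of each popped node:
  queue [8] -> pop 8, enqueue [3, 46], visited so far: [8]
  queue [3, 46] -> pop 3, enqueue [none], visited so far: [8, 3]
  queue [46] -> pop 46, enqueue [45], visited so far: [8, 3, 46]
  queue [45] -> pop 45, enqueue [19], visited so far: [8, 3, 46, 45]
  queue [19] -> pop 19, enqueue [18, 26], visited so far: [8, 3, 46, 45, 19]
  queue [18, 26] -> pop 18, enqueue [none], visited so far: [8, 3, 46, 45, 19, 18]
  queue [26] -> pop 26, enqueue [24, 32], visited so far: [8, 3, 46, 45, 19, 18, 26]
  queue [24, 32] -> pop 24, enqueue [25], visited so far: [8, 3, 46, 45, 19, 18, 26, 24]
  queue [32, 25] -> pop 32, enqueue [27, 44], visited so far: [8, 3, 46, 45, 19, 18, 26, 24, 32]
  queue [25, 27, 44] -> pop 25, enqueue [none], visited so far: [8, 3, 46, 45, 19, 18, 26, 24, 32, 25]
  queue [27, 44] -> pop 27, enqueue [none], visited so far: [8, 3, 46, 45, 19, 18, 26, 24, 32, 25, 27]
  queue [44] -> pop 44, enqueue [none], visited so far: [8, 3, 46, 45, 19, 18, 26, 24, 32, 25, 27, 44]
Result: [8, 3, 46, 45, 19, 18, 26, 24, 32, 25, 27, 44]


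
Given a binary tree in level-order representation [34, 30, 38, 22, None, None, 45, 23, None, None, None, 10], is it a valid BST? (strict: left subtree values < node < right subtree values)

Level-order array: [34, 30, 38, 22, None, None, 45, 23, None, None, None, 10]
Validate using subtree bounds (lo, hi): at each node, require lo < value < hi,
then recurse left with hi=value and right with lo=value.
Preorder trace (stopping at first violation):
  at node 34 with bounds (-inf, +inf): OK
  at node 30 with bounds (-inf, 34): OK
  at node 22 with bounds (-inf, 30): OK
  at node 23 with bounds (-inf, 22): VIOLATION
Node 23 violates its bound: not (-inf < 23 < 22).
Result: Not a valid BST


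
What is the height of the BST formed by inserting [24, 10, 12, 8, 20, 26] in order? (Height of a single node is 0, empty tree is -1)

Insertion order: [24, 10, 12, 8, 20, 26]
Tree (level-order array): [24, 10, 26, 8, 12, None, None, None, None, None, 20]
Compute height bottom-up (empty subtree = -1):
  height(8) = 1 + max(-1, -1) = 0
  height(20) = 1 + max(-1, -1) = 0
  height(12) = 1 + max(-1, 0) = 1
  height(10) = 1 + max(0, 1) = 2
  height(26) = 1 + max(-1, -1) = 0
  height(24) = 1 + max(2, 0) = 3
Height = 3


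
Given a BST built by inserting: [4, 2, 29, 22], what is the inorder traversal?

Tree insertion order: [4, 2, 29, 22]
Tree (level-order array): [4, 2, 29, None, None, 22]
Inorder traversal: [2, 4, 22, 29]


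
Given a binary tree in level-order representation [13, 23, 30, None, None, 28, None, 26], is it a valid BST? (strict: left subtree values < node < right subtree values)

Level-order array: [13, 23, 30, None, None, 28, None, 26]
Validate using subtree bounds (lo, hi): at each node, require lo < value < hi,
then recurse left with hi=value and right with lo=value.
Preorder trace (stopping at first violation):
  at node 13 with bounds (-inf, +inf): OK
  at node 23 with bounds (-inf, 13): VIOLATION
Node 23 violates its bound: not (-inf < 23 < 13).
Result: Not a valid BST


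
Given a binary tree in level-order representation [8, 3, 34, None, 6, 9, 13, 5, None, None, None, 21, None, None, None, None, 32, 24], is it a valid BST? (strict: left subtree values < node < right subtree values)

Level-order array: [8, 3, 34, None, 6, 9, 13, 5, None, None, None, 21, None, None, None, None, 32, 24]
Validate using subtree bounds (lo, hi): at each node, require lo < value < hi,
then recurse left with hi=value and right with lo=value.
Preorder trace (stopping at first violation):
  at node 8 with bounds (-inf, +inf): OK
  at node 3 with bounds (-inf, 8): OK
  at node 6 with bounds (3, 8): OK
  at node 5 with bounds (3, 6): OK
  at node 34 with bounds (8, +inf): OK
  at node 9 with bounds (8, 34): OK
  at node 13 with bounds (34, +inf): VIOLATION
Node 13 violates its bound: not (34 < 13 < +inf).
Result: Not a valid BST


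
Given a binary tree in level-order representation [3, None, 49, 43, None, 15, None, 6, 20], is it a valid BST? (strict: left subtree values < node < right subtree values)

Level-order array: [3, None, 49, 43, None, 15, None, 6, 20]
Validate using subtree bounds (lo, hi): at each node, require lo < value < hi,
then recurse left with hi=value and right with lo=value.
Preorder trace (stopping at first violation):
  at node 3 with bounds (-inf, +inf): OK
  at node 49 with bounds (3, +inf): OK
  at node 43 with bounds (3, 49): OK
  at node 15 with bounds (3, 43): OK
  at node 6 with bounds (3, 15): OK
  at node 20 with bounds (15, 43): OK
No violation found at any node.
Result: Valid BST


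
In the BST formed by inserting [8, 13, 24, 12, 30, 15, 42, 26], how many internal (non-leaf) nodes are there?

Tree built from: [8, 13, 24, 12, 30, 15, 42, 26]
Tree (level-order array): [8, None, 13, 12, 24, None, None, 15, 30, None, None, 26, 42]
Rule: An internal node has at least one child.
Per-node child counts:
  node 8: 1 child(ren)
  node 13: 2 child(ren)
  node 12: 0 child(ren)
  node 24: 2 child(ren)
  node 15: 0 child(ren)
  node 30: 2 child(ren)
  node 26: 0 child(ren)
  node 42: 0 child(ren)
Matching nodes: [8, 13, 24, 30]
Count of internal (non-leaf) nodes: 4


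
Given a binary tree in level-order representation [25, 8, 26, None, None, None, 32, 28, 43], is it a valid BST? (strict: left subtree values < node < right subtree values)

Level-order array: [25, 8, 26, None, None, None, 32, 28, 43]
Validate using subtree bounds (lo, hi): at each node, require lo < value < hi,
then recurse left with hi=value and right with lo=value.
Preorder trace (stopping at first violation):
  at node 25 with bounds (-inf, +inf): OK
  at node 8 with bounds (-inf, 25): OK
  at node 26 with bounds (25, +inf): OK
  at node 32 with bounds (26, +inf): OK
  at node 28 with bounds (26, 32): OK
  at node 43 with bounds (32, +inf): OK
No violation found at any node.
Result: Valid BST


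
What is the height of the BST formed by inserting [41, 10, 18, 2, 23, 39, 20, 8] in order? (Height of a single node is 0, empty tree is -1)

Insertion order: [41, 10, 18, 2, 23, 39, 20, 8]
Tree (level-order array): [41, 10, None, 2, 18, None, 8, None, 23, None, None, 20, 39]
Compute height bottom-up (empty subtree = -1):
  height(8) = 1 + max(-1, -1) = 0
  height(2) = 1 + max(-1, 0) = 1
  height(20) = 1 + max(-1, -1) = 0
  height(39) = 1 + max(-1, -1) = 0
  height(23) = 1 + max(0, 0) = 1
  height(18) = 1 + max(-1, 1) = 2
  height(10) = 1 + max(1, 2) = 3
  height(41) = 1 + max(3, -1) = 4
Height = 4


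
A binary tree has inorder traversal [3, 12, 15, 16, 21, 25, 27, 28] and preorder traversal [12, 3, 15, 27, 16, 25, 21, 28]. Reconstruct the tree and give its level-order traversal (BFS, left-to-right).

Inorder:  [3, 12, 15, 16, 21, 25, 27, 28]
Preorder: [12, 3, 15, 27, 16, 25, 21, 28]
Algorithm: preorder visits root first, so consume preorder in order;
for each root, split the current inorder slice at that value into
left-subtree inorder and right-subtree inorder, then recurse.
Recursive splits:
  root=12; inorder splits into left=[3], right=[15, 16, 21, 25, 27, 28]
  root=3; inorder splits into left=[], right=[]
  root=15; inorder splits into left=[], right=[16, 21, 25, 27, 28]
  root=27; inorder splits into left=[16, 21, 25], right=[28]
  root=16; inorder splits into left=[], right=[21, 25]
  root=25; inorder splits into left=[21], right=[]
  root=21; inorder splits into left=[], right=[]
  root=28; inorder splits into left=[], right=[]
Reconstructed level-order: [12, 3, 15, 27, 16, 28, 25, 21]


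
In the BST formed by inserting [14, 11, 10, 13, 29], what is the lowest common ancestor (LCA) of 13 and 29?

Tree insertion order: [14, 11, 10, 13, 29]
Tree (level-order array): [14, 11, 29, 10, 13]
In a BST, the LCA of p=13, q=29 is the first node v on the
root-to-leaf path with p <= v <= q (go left if both < v, right if both > v).
Walk from root:
  at 14: 13 <= 14 <= 29, this is the LCA
LCA = 14


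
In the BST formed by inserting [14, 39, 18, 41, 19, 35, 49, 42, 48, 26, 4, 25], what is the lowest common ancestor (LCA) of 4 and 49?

Tree insertion order: [14, 39, 18, 41, 19, 35, 49, 42, 48, 26, 4, 25]
Tree (level-order array): [14, 4, 39, None, None, 18, 41, None, 19, None, 49, None, 35, 42, None, 26, None, None, 48, 25]
In a BST, the LCA of p=4, q=49 is the first node v on the
root-to-leaf path with p <= v <= q (go left if both < v, right if both > v).
Walk from root:
  at 14: 4 <= 14 <= 49, this is the LCA
LCA = 14


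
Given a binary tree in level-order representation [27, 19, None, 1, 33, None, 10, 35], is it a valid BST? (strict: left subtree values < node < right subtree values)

Level-order array: [27, 19, None, 1, 33, None, 10, 35]
Validate using subtree bounds (lo, hi): at each node, require lo < value < hi,
then recurse left with hi=value and right with lo=value.
Preorder trace (stopping at first violation):
  at node 27 with bounds (-inf, +inf): OK
  at node 19 with bounds (-inf, 27): OK
  at node 1 with bounds (-inf, 19): OK
  at node 10 with bounds (1, 19): OK
  at node 33 with bounds (19, 27): VIOLATION
Node 33 violates its bound: not (19 < 33 < 27).
Result: Not a valid BST


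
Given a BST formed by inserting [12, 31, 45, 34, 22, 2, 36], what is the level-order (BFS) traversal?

Tree insertion order: [12, 31, 45, 34, 22, 2, 36]
Tree (level-order array): [12, 2, 31, None, None, 22, 45, None, None, 34, None, None, 36]
BFS from the root, enqueuing left then right child of each popped node:
  queue [12] -> pop 12, enqueue [2, 31], visited so far: [12]
  queue [2, 31] -> pop 2, enqueue [none], visited so far: [12, 2]
  queue [31] -> pop 31, enqueue [22, 45], visited so far: [12, 2, 31]
  queue [22, 45] -> pop 22, enqueue [none], visited so far: [12, 2, 31, 22]
  queue [45] -> pop 45, enqueue [34], visited so far: [12, 2, 31, 22, 45]
  queue [34] -> pop 34, enqueue [36], visited so far: [12, 2, 31, 22, 45, 34]
  queue [36] -> pop 36, enqueue [none], visited so far: [12, 2, 31, 22, 45, 34, 36]
Result: [12, 2, 31, 22, 45, 34, 36]


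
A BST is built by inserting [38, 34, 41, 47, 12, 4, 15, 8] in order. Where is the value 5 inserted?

Starting tree (level order): [38, 34, 41, 12, None, None, 47, 4, 15, None, None, None, 8]
Insertion path: 38 -> 34 -> 12 -> 4 -> 8
Result: insert 5 as left child of 8
Final tree (level order): [38, 34, 41, 12, None, None, 47, 4, 15, None, None, None, 8, None, None, 5]


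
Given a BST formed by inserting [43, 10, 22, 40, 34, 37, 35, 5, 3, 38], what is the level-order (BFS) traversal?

Tree insertion order: [43, 10, 22, 40, 34, 37, 35, 5, 3, 38]
Tree (level-order array): [43, 10, None, 5, 22, 3, None, None, 40, None, None, 34, None, None, 37, 35, 38]
BFS from the root, enqueuing left then right child of each popped node:
  queue [43] -> pop 43, enqueue [10], visited so far: [43]
  queue [10] -> pop 10, enqueue [5, 22], visited so far: [43, 10]
  queue [5, 22] -> pop 5, enqueue [3], visited so far: [43, 10, 5]
  queue [22, 3] -> pop 22, enqueue [40], visited so far: [43, 10, 5, 22]
  queue [3, 40] -> pop 3, enqueue [none], visited so far: [43, 10, 5, 22, 3]
  queue [40] -> pop 40, enqueue [34], visited so far: [43, 10, 5, 22, 3, 40]
  queue [34] -> pop 34, enqueue [37], visited so far: [43, 10, 5, 22, 3, 40, 34]
  queue [37] -> pop 37, enqueue [35, 38], visited so far: [43, 10, 5, 22, 3, 40, 34, 37]
  queue [35, 38] -> pop 35, enqueue [none], visited so far: [43, 10, 5, 22, 3, 40, 34, 37, 35]
  queue [38] -> pop 38, enqueue [none], visited so far: [43, 10, 5, 22, 3, 40, 34, 37, 35, 38]
Result: [43, 10, 5, 22, 3, 40, 34, 37, 35, 38]


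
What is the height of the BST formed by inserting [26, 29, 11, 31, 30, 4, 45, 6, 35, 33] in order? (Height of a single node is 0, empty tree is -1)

Insertion order: [26, 29, 11, 31, 30, 4, 45, 6, 35, 33]
Tree (level-order array): [26, 11, 29, 4, None, None, 31, None, 6, 30, 45, None, None, None, None, 35, None, 33]
Compute height bottom-up (empty subtree = -1):
  height(6) = 1 + max(-1, -1) = 0
  height(4) = 1 + max(-1, 0) = 1
  height(11) = 1 + max(1, -1) = 2
  height(30) = 1 + max(-1, -1) = 0
  height(33) = 1 + max(-1, -1) = 0
  height(35) = 1 + max(0, -1) = 1
  height(45) = 1 + max(1, -1) = 2
  height(31) = 1 + max(0, 2) = 3
  height(29) = 1 + max(-1, 3) = 4
  height(26) = 1 + max(2, 4) = 5
Height = 5


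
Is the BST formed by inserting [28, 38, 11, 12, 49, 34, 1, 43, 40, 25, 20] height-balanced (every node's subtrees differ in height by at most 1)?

Tree (level-order array): [28, 11, 38, 1, 12, 34, 49, None, None, None, 25, None, None, 43, None, 20, None, 40]
Definition: a tree is height-balanced if, at every node, |h(left) - h(right)| <= 1 (empty subtree has height -1).
Bottom-up per-node check:
  node 1: h_left=-1, h_right=-1, diff=0 [OK], height=0
  node 20: h_left=-1, h_right=-1, diff=0 [OK], height=0
  node 25: h_left=0, h_right=-1, diff=1 [OK], height=1
  node 12: h_left=-1, h_right=1, diff=2 [FAIL (|-1-1|=2 > 1)], height=2
  node 11: h_left=0, h_right=2, diff=2 [FAIL (|0-2|=2 > 1)], height=3
  node 34: h_left=-1, h_right=-1, diff=0 [OK], height=0
  node 40: h_left=-1, h_right=-1, diff=0 [OK], height=0
  node 43: h_left=0, h_right=-1, diff=1 [OK], height=1
  node 49: h_left=1, h_right=-1, diff=2 [FAIL (|1--1|=2 > 1)], height=2
  node 38: h_left=0, h_right=2, diff=2 [FAIL (|0-2|=2 > 1)], height=3
  node 28: h_left=3, h_right=3, diff=0 [OK], height=4
Node 12 violates the condition: |-1 - 1| = 2 > 1.
Result: Not balanced


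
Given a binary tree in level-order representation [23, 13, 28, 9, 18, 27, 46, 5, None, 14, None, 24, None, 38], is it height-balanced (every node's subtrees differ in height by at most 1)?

Tree (level-order array): [23, 13, 28, 9, 18, 27, 46, 5, None, 14, None, 24, None, 38]
Definition: a tree is height-balanced if, at every node, |h(left) - h(right)| <= 1 (empty subtree has height -1).
Bottom-up per-node check:
  node 5: h_left=-1, h_right=-1, diff=0 [OK], height=0
  node 9: h_left=0, h_right=-1, diff=1 [OK], height=1
  node 14: h_left=-1, h_right=-1, diff=0 [OK], height=0
  node 18: h_left=0, h_right=-1, diff=1 [OK], height=1
  node 13: h_left=1, h_right=1, diff=0 [OK], height=2
  node 24: h_left=-1, h_right=-1, diff=0 [OK], height=0
  node 27: h_left=0, h_right=-1, diff=1 [OK], height=1
  node 38: h_left=-1, h_right=-1, diff=0 [OK], height=0
  node 46: h_left=0, h_right=-1, diff=1 [OK], height=1
  node 28: h_left=1, h_right=1, diff=0 [OK], height=2
  node 23: h_left=2, h_right=2, diff=0 [OK], height=3
All nodes satisfy the balance condition.
Result: Balanced


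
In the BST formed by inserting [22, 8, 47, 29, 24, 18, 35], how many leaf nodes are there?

Tree built from: [22, 8, 47, 29, 24, 18, 35]
Tree (level-order array): [22, 8, 47, None, 18, 29, None, None, None, 24, 35]
Rule: A leaf has 0 children.
Per-node child counts:
  node 22: 2 child(ren)
  node 8: 1 child(ren)
  node 18: 0 child(ren)
  node 47: 1 child(ren)
  node 29: 2 child(ren)
  node 24: 0 child(ren)
  node 35: 0 child(ren)
Matching nodes: [18, 24, 35]
Count of leaf nodes: 3


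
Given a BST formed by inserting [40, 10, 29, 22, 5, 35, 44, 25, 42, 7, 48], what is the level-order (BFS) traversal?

Tree insertion order: [40, 10, 29, 22, 5, 35, 44, 25, 42, 7, 48]
Tree (level-order array): [40, 10, 44, 5, 29, 42, 48, None, 7, 22, 35, None, None, None, None, None, None, None, 25]
BFS from the root, enqueuing left then right child of each popped node:
  queue [40] -> pop 40, enqueue [10, 44], visited so far: [40]
  queue [10, 44] -> pop 10, enqueue [5, 29], visited so far: [40, 10]
  queue [44, 5, 29] -> pop 44, enqueue [42, 48], visited so far: [40, 10, 44]
  queue [5, 29, 42, 48] -> pop 5, enqueue [7], visited so far: [40, 10, 44, 5]
  queue [29, 42, 48, 7] -> pop 29, enqueue [22, 35], visited so far: [40, 10, 44, 5, 29]
  queue [42, 48, 7, 22, 35] -> pop 42, enqueue [none], visited so far: [40, 10, 44, 5, 29, 42]
  queue [48, 7, 22, 35] -> pop 48, enqueue [none], visited so far: [40, 10, 44, 5, 29, 42, 48]
  queue [7, 22, 35] -> pop 7, enqueue [none], visited so far: [40, 10, 44, 5, 29, 42, 48, 7]
  queue [22, 35] -> pop 22, enqueue [25], visited so far: [40, 10, 44, 5, 29, 42, 48, 7, 22]
  queue [35, 25] -> pop 35, enqueue [none], visited so far: [40, 10, 44, 5, 29, 42, 48, 7, 22, 35]
  queue [25] -> pop 25, enqueue [none], visited so far: [40, 10, 44, 5, 29, 42, 48, 7, 22, 35, 25]
Result: [40, 10, 44, 5, 29, 42, 48, 7, 22, 35, 25]


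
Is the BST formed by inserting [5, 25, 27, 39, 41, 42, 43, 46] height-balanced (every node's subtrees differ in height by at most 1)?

Tree (level-order array): [5, None, 25, None, 27, None, 39, None, 41, None, 42, None, 43, None, 46]
Definition: a tree is height-balanced if, at every node, |h(left) - h(right)| <= 1 (empty subtree has height -1).
Bottom-up per-node check:
  node 46: h_left=-1, h_right=-1, diff=0 [OK], height=0
  node 43: h_left=-1, h_right=0, diff=1 [OK], height=1
  node 42: h_left=-1, h_right=1, diff=2 [FAIL (|-1-1|=2 > 1)], height=2
  node 41: h_left=-1, h_right=2, diff=3 [FAIL (|-1-2|=3 > 1)], height=3
  node 39: h_left=-1, h_right=3, diff=4 [FAIL (|-1-3|=4 > 1)], height=4
  node 27: h_left=-1, h_right=4, diff=5 [FAIL (|-1-4|=5 > 1)], height=5
  node 25: h_left=-1, h_right=5, diff=6 [FAIL (|-1-5|=6 > 1)], height=6
  node 5: h_left=-1, h_right=6, diff=7 [FAIL (|-1-6|=7 > 1)], height=7
Node 42 violates the condition: |-1 - 1| = 2 > 1.
Result: Not balanced


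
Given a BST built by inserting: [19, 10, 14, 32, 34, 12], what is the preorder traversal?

Tree insertion order: [19, 10, 14, 32, 34, 12]
Tree (level-order array): [19, 10, 32, None, 14, None, 34, 12]
Preorder traversal: [19, 10, 14, 12, 32, 34]


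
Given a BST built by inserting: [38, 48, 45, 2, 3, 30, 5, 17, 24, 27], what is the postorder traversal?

Tree insertion order: [38, 48, 45, 2, 3, 30, 5, 17, 24, 27]
Tree (level-order array): [38, 2, 48, None, 3, 45, None, None, 30, None, None, 5, None, None, 17, None, 24, None, 27]
Postorder traversal: [27, 24, 17, 5, 30, 3, 2, 45, 48, 38]


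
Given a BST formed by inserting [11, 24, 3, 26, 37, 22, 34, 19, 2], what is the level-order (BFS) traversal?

Tree insertion order: [11, 24, 3, 26, 37, 22, 34, 19, 2]
Tree (level-order array): [11, 3, 24, 2, None, 22, 26, None, None, 19, None, None, 37, None, None, 34]
BFS from the root, enqueuing left then right child of each popped node:
  queue [11] -> pop 11, enqueue [3, 24], visited so far: [11]
  queue [3, 24] -> pop 3, enqueue [2], visited so far: [11, 3]
  queue [24, 2] -> pop 24, enqueue [22, 26], visited so far: [11, 3, 24]
  queue [2, 22, 26] -> pop 2, enqueue [none], visited so far: [11, 3, 24, 2]
  queue [22, 26] -> pop 22, enqueue [19], visited so far: [11, 3, 24, 2, 22]
  queue [26, 19] -> pop 26, enqueue [37], visited so far: [11, 3, 24, 2, 22, 26]
  queue [19, 37] -> pop 19, enqueue [none], visited so far: [11, 3, 24, 2, 22, 26, 19]
  queue [37] -> pop 37, enqueue [34], visited so far: [11, 3, 24, 2, 22, 26, 19, 37]
  queue [34] -> pop 34, enqueue [none], visited so far: [11, 3, 24, 2, 22, 26, 19, 37, 34]
Result: [11, 3, 24, 2, 22, 26, 19, 37, 34]


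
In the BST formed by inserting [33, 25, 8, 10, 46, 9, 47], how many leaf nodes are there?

Tree built from: [33, 25, 8, 10, 46, 9, 47]
Tree (level-order array): [33, 25, 46, 8, None, None, 47, None, 10, None, None, 9]
Rule: A leaf has 0 children.
Per-node child counts:
  node 33: 2 child(ren)
  node 25: 1 child(ren)
  node 8: 1 child(ren)
  node 10: 1 child(ren)
  node 9: 0 child(ren)
  node 46: 1 child(ren)
  node 47: 0 child(ren)
Matching nodes: [9, 47]
Count of leaf nodes: 2


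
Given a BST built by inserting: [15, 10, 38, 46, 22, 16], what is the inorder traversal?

Tree insertion order: [15, 10, 38, 46, 22, 16]
Tree (level-order array): [15, 10, 38, None, None, 22, 46, 16]
Inorder traversal: [10, 15, 16, 22, 38, 46]


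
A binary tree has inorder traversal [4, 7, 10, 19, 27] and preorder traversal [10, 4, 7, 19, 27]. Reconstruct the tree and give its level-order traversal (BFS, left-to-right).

Inorder:  [4, 7, 10, 19, 27]
Preorder: [10, 4, 7, 19, 27]
Algorithm: preorder visits root first, so consume preorder in order;
for each root, split the current inorder slice at that value into
left-subtree inorder and right-subtree inorder, then recurse.
Recursive splits:
  root=10; inorder splits into left=[4, 7], right=[19, 27]
  root=4; inorder splits into left=[], right=[7]
  root=7; inorder splits into left=[], right=[]
  root=19; inorder splits into left=[], right=[27]
  root=27; inorder splits into left=[], right=[]
Reconstructed level-order: [10, 4, 19, 7, 27]


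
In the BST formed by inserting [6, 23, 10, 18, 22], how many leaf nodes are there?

Tree built from: [6, 23, 10, 18, 22]
Tree (level-order array): [6, None, 23, 10, None, None, 18, None, 22]
Rule: A leaf has 0 children.
Per-node child counts:
  node 6: 1 child(ren)
  node 23: 1 child(ren)
  node 10: 1 child(ren)
  node 18: 1 child(ren)
  node 22: 0 child(ren)
Matching nodes: [22]
Count of leaf nodes: 1


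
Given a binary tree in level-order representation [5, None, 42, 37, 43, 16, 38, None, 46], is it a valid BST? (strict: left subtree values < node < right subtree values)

Level-order array: [5, None, 42, 37, 43, 16, 38, None, 46]
Validate using subtree bounds (lo, hi): at each node, require lo < value < hi,
then recurse left with hi=value and right with lo=value.
Preorder trace (stopping at first violation):
  at node 5 with bounds (-inf, +inf): OK
  at node 42 with bounds (5, +inf): OK
  at node 37 with bounds (5, 42): OK
  at node 16 with bounds (5, 37): OK
  at node 38 with bounds (37, 42): OK
  at node 43 with bounds (42, +inf): OK
  at node 46 with bounds (43, +inf): OK
No violation found at any node.
Result: Valid BST


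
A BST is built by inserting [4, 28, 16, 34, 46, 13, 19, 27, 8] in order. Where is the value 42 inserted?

Starting tree (level order): [4, None, 28, 16, 34, 13, 19, None, 46, 8, None, None, 27]
Insertion path: 4 -> 28 -> 34 -> 46
Result: insert 42 as left child of 46
Final tree (level order): [4, None, 28, 16, 34, 13, 19, None, 46, 8, None, None, 27, 42]


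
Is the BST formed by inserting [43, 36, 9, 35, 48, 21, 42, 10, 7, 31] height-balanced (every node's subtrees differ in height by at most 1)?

Tree (level-order array): [43, 36, 48, 9, 42, None, None, 7, 35, None, None, None, None, 21, None, 10, 31]
Definition: a tree is height-balanced if, at every node, |h(left) - h(right)| <= 1 (empty subtree has height -1).
Bottom-up per-node check:
  node 7: h_left=-1, h_right=-1, diff=0 [OK], height=0
  node 10: h_left=-1, h_right=-1, diff=0 [OK], height=0
  node 31: h_left=-1, h_right=-1, diff=0 [OK], height=0
  node 21: h_left=0, h_right=0, diff=0 [OK], height=1
  node 35: h_left=1, h_right=-1, diff=2 [FAIL (|1--1|=2 > 1)], height=2
  node 9: h_left=0, h_right=2, diff=2 [FAIL (|0-2|=2 > 1)], height=3
  node 42: h_left=-1, h_right=-1, diff=0 [OK], height=0
  node 36: h_left=3, h_right=0, diff=3 [FAIL (|3-0|=3 > 1)], height=4
  node 48: h_left=-1, h_right=-1, diff=0 [OK], height=0
  node 43: h_left=4, h_right=0, diff=4 [FAIL (|4-0|=4 > 1)], height=5
Node 35 violates the condition: |1 - -1| = 2 > 1.
Result: Not balanced


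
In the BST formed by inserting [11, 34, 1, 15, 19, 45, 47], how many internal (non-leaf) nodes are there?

Tree built from: [11, 34, 1, 15, 19, 45, 47]
Tree (level-order array): [11, 1, 34, None, None, 15, 45, None, 19, None, 47]
Rule: An internal node has at least one child.
Per-node child counts:
  node 11: 2 child(ren)
  node 1: 0 child(ren)
  node 34: 2 child(ren)
  node 15: 1 child(ren)
  node 19: 0 child(ren)
  node 45: 1 child(ren)
  node 47: 0 child(ren)
Matching nodes: [11, 34, 15, 45]
Count of internal (non-leaf) nodes: 4


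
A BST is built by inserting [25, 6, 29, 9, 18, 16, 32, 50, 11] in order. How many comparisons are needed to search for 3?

Search path for 3: 25 -> 6
Found: False
Comparisons: 2


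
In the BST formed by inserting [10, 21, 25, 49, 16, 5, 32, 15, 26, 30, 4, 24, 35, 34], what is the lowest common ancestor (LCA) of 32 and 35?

Tree insertion order: [10, 21, 25, 49, 16, 5, 32, 15, 26, 30, 4, 24, 35, 34]
Tree (level-order array): [10, 5, 21, 4, None, 16, 25, None, None, 15, None, 24, 49, None, None, None, None, 32, None, 26, 35, None, 30, 34]
In a BST, the LCA of p=32, q=35 is the first node v on the
root-to-leaf path with p <= v <= q (go left if both < v, right if both > v).
Walk from root:
  at 10: both 32 and 35 > 10, go right
  at 21: both 32 and 35 > 21, go right
  at 25: both 32 and 35 > 25, go right
  at 49: both 32 and 35 < 49, go left
  at 32: 32 <= 32 <= 35, this is the LCA
LCA = 32


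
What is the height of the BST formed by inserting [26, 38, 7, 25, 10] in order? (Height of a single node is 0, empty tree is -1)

Insertion order: [26, 38, 7, 25, 10]
Tree (level-order array): [26, 7, 38, None, 25, None, None, 10]
Compute height bottom-up (empty subtree = -1):
  height(10) = 1 + max(-1, -1) = 0
  height(25) = 1 + max(0, -1) = 1
  height(7) = 1 + max(-1, 1) = 2
  height(38) = 1 + max(-1, -1) = 0
  height(26) = 1 + max(2, 0) = 3
Height = 3


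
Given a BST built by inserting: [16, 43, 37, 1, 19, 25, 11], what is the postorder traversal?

Tree insertion order: [16, 43, 37, 1, 19, 25, 11]
Tree (level-order array): [16, 1, 43, None, 11, 37, None, None, None, 19, None, None, 25]
Postorder traversal: [11, 1, 25, 19, 37, 43, 16]


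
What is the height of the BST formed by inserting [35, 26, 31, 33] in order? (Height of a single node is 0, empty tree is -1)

Insertion order: [35, 26, 31, 33]
Tree (level-order array): [35, 26, None, None, 31, None, 33]
Compute height bottom-up (empty subtree = -1):
  height(33) = 1 + max(-1, -1) = 0
  height(31) = 1 + max(-1, 0) = 1
  height(26) = 1 + max(-1, 1) = 2
  height(35) = 1 + max(2, -1) = 3
Height = 3


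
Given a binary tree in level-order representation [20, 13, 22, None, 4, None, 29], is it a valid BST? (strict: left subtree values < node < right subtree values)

Level-order array: [20, 13, 22, None, 4, None, 29]
Validate using subtree bounds (lo, hi): at each node, require lo < value < hi,
then recurse left with hi=value and right with lo=value.
Preorder trace (stopping at first violation):
  at node 20 with bounds (-inf, +inf): OK
  at node 13 with bounds (-inf, 20): OK
  at node 4 with bounds (13, 20): VIOLATION
Node 4 violates its bound: not (13 < 4 < 20).
Result: Not a valid BST


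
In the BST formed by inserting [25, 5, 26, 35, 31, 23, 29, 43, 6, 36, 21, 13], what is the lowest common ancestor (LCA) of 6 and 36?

Tree insertion order: [25, 5, 26, 35, 31, 23, 29, 43, 6, 36, 21, 13]
Tree (level-order array): [25, 5, 26, None, 23, None, 35, 6, None, 31, 43, None, 21, 29, None, 36, None, 13]
In a BST, the LCA of p=6, q=36 is the first node v on the
root-to-leaf path with p <= v <= q (go left if both < v, right if both > v).
Walk from root:
  at 25: 6 <= 25 <= 36, this is the LCA
LCA = 25


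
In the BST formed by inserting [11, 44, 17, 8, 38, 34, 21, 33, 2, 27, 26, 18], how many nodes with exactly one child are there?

Tree built from: [11, 44, 17, 8, 38, 34, 21, 33, 2, 27, 26, 18]
Tree (level-order array): [11, 8, 44, 2, None, 17, None, None, None, None, 38, 34, None, 21, None, 18, 33, None, None, 27, None, 26]
Rule: These are nodes with exactly 1 non-null child.
Per-node child counts:
  node 11: 2 child(ren)
  node 8: 1 child(ren)
  node 2: 0 child(ren)
  node 44: 1 child(ren)
  node 17: 1 child(ren)
  node 38: 1 child(ren)
  node 34: 1 child(ren)
  node 21: 2 child(ren)
  node 18: 0 child(ren)
  node 33: 1 child(ren)
  node 27: 1 child(ren)
  node 26: 0 child(ren)
Matching nodes: [8, 44, 17, 38, 34, 33, 27]
Count of nodes with exactly one child: 7


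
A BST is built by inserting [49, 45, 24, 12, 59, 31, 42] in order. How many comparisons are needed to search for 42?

Search path for 42: 49 -> 45 -> 24 -> 31 -> 42
Found: True
Comparisons: 5


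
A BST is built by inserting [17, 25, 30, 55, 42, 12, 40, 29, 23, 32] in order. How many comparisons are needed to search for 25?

Search path for 25: 17 -> 25
Found: True
Comparisons: 2


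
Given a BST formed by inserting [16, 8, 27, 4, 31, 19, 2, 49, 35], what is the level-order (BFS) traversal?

Tree insertion order: [16, 8, 27, 4, 31, 19, 2, 49, 35]
Tree (level-order array): [16, 8, 27, 4, None, 19, 31, 2, None, None, None, None, 49, None, None, 35]
BFS from the root, enqueuing left then right child of each popped node:
  queue [16] -> pop 16, enqueue [8, 27], visited so far: [16]
  queue [8, 27] -> pop 8, enqueue [4], visited so far: [16, 8]
  queue [27, 4] -> pop 27, enqueue [19, 31], visited so far: [16, 8, 27]
  queue [4, 19, 31] -> pop 4, enqueue [2], visited so far: [16, 8, 27, 4]
  queue [19, 31, 2] -> pop 19, enqueue [none], visited so far: [16, 8, 27, 4, 19]
  queue [31, 2] -> pop 31, enqueue [49], visited so far: [16, 8, 27, 4, 19, 31]
  queue [2, 49] -> pop 2, enqueue [none], visited so far: [16, 8, 27, 4, 19, 31, 2]
  queue [49] -> pop 49, enqueue [35], visited so far: [16, 8, 27, 4, 19, 31, 2, 49]
  queue [35] -> pop 35, enqueue [none], visited so far: [16, 8, 27, 4, 19, 31, 2, 49, 35]
Result: [16, 8, 27, 4, 19, 31, 2, 49, 35]


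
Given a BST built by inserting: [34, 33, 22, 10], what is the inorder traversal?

Tree insertion order: [34, 33, 22, 10]
Tree (level-order array): [34, 33, None, 22, None, 10]
Inorder traversal: [10, 22, 33, 34]


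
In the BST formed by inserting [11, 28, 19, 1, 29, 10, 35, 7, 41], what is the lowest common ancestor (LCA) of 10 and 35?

Tree insertion order: [11, 28, 19, 1, 29, 10, 35, 7, 41]
Tree (level-order array): [11, 1, 28, None, 10, 19, 29, 7, None, None, None, None, 35, None, None, None, 41]
In a BST, the LCA of p=10, q=35 is the first node v on the
root-to-leaf path with p <= v <= q (go left if both < v, right if both > v).
Walk from root:
  at 11: 10 <= 11 <= 35, this is the LCA
LCA = 11


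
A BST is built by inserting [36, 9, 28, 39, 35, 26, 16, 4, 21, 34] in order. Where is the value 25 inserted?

Starting tree (level order): [36, 9, 39, 4, 28, None, None, None, None, 26, 35, 16, None, 34, None, None, 21]
Insertion path: 36 -> 9 -> 28 -> 26 -> 16 -> 21
Result: insert 25 as right child of 21
Final tree (level order): [36, 9, 39, 4, 28, None, None, None, None, 26, 35, 16, None, 34, None, None, 21, None, None, None, 25]


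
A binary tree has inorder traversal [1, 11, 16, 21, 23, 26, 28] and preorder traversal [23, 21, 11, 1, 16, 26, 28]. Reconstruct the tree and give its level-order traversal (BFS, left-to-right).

Inorder:  [1, 11, 16, 21, 23, 26, 28]
Preorder: [23, 21, 11, 1, 16, 26, 28]
Algorithm: preorder visits root first, so consume preorder in order;
for each root, split the current inorder slice at that value into
left-subtree inorder and right-subtree inorder, then recurse.
Recursive splits:
  root=23; inorder splits into left=[1, 11, 16, 21], right=[26, 28]
  root=21; inorder splits into left=[1, 11, 16], right=[]
  root=11; inorder splits into left=[1], right=[16]
  root=1; inorder splits into left=[], right=[]
  root=16; inorder splits into left=[], right=[]
  root=26; inorder splits into left=[], right=[28]
  root=28; inorder splits into left=[], right=[]
Reconstructed level-order: [23, 21, 26, 11, 28, 1, 16]


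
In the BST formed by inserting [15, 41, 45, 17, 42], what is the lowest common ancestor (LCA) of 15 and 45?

Tree insertion order: [15, 41, 45, 17, 42]
Tree (level-order array): [15, None, 41, 17, 45, None, None, 42]
In a BST, the LCA of p=15, q=45 is the first node v on the
root-to-leaf path with p <= v <= q (go left if both < v, right if both > v).
Walk from root:
  at 15: 15 <= 15 <= 45, this is the LCA
LCA = 15


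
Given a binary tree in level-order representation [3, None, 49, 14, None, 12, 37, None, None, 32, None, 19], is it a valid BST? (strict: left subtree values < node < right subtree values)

Level-order array: [3, None, 49, 14, None, 12, 37, None, None, 32, None, 19]
Validate using subtree bounds (lo, hi): at each node, require lo < value < hi,
then recurse left with hi=value and right with lo=value.
Preorder trace (stopping at first violation):
  at node 3 with bounds (-inf, +inf): OK
  at node 49 with bounds (3, +inf): OK
  at node 14 with bounds (3, 49): OK
  at node 12 with bounds (3, 14): OK
  at node 37 with bounds (14, 49): OK
  at node 32 with bounds (14, 37): OK
  at node 19 with bounds (14, 32): OK
No violation found at any node.
Result: Valid BST


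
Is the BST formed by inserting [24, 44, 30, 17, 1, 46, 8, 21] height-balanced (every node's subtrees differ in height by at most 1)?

Tree (level-order array): [24, 17, 44, 1, 21, 30, 46, None, 8]
Definition: a tree is height-balanced if, at every node, |h(left) - h(right)| <= 1 (empty subtree has height -1).
Bottom-up per-node check:
  node 8: h_left=-1, h_right=-1, diff=0 [OK], height=0
  node 1: h_left=-1, h_right=0, diff=1 [OK], height=1
  node 21: h_left=-1, h_right=-1, diff=0 [OK], height=0
  node 17: h_left=1, h_right=0, diff=1 [OK], height=2
  node 30: h_left=-1, h_right=-1, diff=0 [OK], height=0
  node 46: h_left=-1, h_right=-1, diff=0 [OK], height=0
  node 44: h_left=0, h_right=0, diff=0 [OK], height=1
  node 24: h_left=2, h_right=1, diff=1 [OK], height=3
All nodes satisfy the balance condition.
Result: Balanced


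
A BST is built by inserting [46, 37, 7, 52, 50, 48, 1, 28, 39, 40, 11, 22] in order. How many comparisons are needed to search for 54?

Search path for 54: 46 -> 52
Found: False
Comparisons: 2


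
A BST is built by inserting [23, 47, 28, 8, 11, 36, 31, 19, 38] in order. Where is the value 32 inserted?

Starting tree (level order): [23, 8, 47, None, 11, 28, None, None, 19, None, 36, None, None, 31, 38]
Insertion path: 23 -> 47 -> 28 -> 36 -> 31
Result: insert 32 as right child of 31
Final tree (level order): [23, 8, 47, None, 11, 28, None, None, 19, None, 36, None, None, 31, 38, None, 32]
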